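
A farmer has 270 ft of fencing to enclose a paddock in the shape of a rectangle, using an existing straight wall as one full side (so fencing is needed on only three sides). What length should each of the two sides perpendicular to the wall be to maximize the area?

135/2

Let the sides perpendicular to the wall have length x and the parallel side y, so 2x + y = 270 and the area is A = xy = x(270 − 2x).
A'(x) = 270 − 4x = 0 gives x = 135/2, and A''(x) = −4 < 0 confirms a maximum.
Then y = 270 − 2·135/2 = 135 and A = 18225/2.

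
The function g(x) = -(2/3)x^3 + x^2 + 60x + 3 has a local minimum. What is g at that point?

-566/3

Critical points: g'(x) = -2x^2 + 2x + 60 vanishes at x = -5, 6.
Second-derivative test with g''(x) = -4x + 2: g''(-5) = 22 > 0 ⇒ local minimum; g''(6) = -22 < 0 ⇒ local maximum.
Thus g has its local minimum at x = -5, with value -566/3.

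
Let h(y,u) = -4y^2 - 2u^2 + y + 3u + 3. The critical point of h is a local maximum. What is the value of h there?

∂h/∂y = -8y + 1 = 0 and ∂h/∂u = -4u + 3 = 0, so (y, u) = (1/8, 3/4).
The Hessian has h_{yy} = -8, h_{uu} = -4, h_{yu} = 0, giving D = 32 > 0 with h_{yy} < 0, so the point is a local maximum.
h(1/8, 3/4) = 67/16.

67/16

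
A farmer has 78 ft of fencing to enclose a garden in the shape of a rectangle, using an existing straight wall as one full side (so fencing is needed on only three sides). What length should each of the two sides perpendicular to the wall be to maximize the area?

39/2

Let the sides perpendicular to the wall have length x and the parallel side y, so 2x + y = 78 and the area is A = xy = x(78 − 2x).
A'(x) = 78 − 4x = 0 gives x = 39/2, and A''(x) = −4 < 0 confirms a maximum.
Then y = 78 − 2·39/2 = 39 and A = 1521/2.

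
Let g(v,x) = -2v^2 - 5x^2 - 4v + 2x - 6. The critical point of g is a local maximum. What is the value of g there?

-19/5

∂g/∂v = -4v - 4 = 0 and ∂g/∂x = -10x + 2 = 0, so (v, x) = (-1, 1/5).
The Hessian has g_{vv} = -4, g_{xx} = -10, g_{vx} = 0, giving D = 40 > 0 with g_{vv} < 0, so the point is a local maximum.
g(-1, 1/5) = -19/5.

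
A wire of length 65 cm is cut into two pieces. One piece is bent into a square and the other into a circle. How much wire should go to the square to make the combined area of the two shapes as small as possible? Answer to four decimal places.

36.4064

Let x be the length used for the square. Square side x/4; circle radius (65−x)/(2π).
A(x) = (x/4)² + π·((65−x)/(2π))² = x²/16 + (65−x)²/(4π) for 0 ≤ x ≤ 65. A'(x) = x/8 − (65−x)/(2π) = 0 gives x = 4·65/(π+4) ≈ 36.4064.
A'' = 1/8 + 1/(2π) > 0, so this gives the minimum combined area; x ≈ 36.4064 cm to the square.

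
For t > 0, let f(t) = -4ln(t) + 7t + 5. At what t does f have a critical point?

4/7

f'(t) = -4/t + 7 = 0 gives t = 4/7.
f''(t) = 4/t², which is positive for t > 0, so this is a local minimum.
f(4/7) = -4·ln(4/7) + 4 + 5 ≈ 11.2385.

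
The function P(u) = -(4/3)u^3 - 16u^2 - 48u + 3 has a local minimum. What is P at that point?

3

Critical points: P'(u) = -4u^2 - 32u - 48 vanishes at u = -6, -2.
Since P''(u) = -8u - 32, we get P''(-6) = 16 > 0 ⇒ local minimum; P''(-2) = -16 < 0 ⇒ local maximum.
So the local minimum value is P(-6) = 3.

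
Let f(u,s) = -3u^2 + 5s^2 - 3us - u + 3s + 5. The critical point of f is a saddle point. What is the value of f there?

314/69

∂f/∂u = -6u - 3s - 1 = 0 and ∂f/∂s = -3u + 10s + 3 = 0, so (u, s) = (-1/69, -7/23).
The Hessian has f_{uu} = -6, f_{ss} = 10, f_{us} = -3, giving D = -69 < 0, so the point is a saddle point.
f(-1/69, -7/23) = 314/69.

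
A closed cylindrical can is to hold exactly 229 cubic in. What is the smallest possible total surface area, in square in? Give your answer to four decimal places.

With radius r and height h, πr²h = 229 so h = 229/(πr²), and S(r) = 2πr² + 2πrh = 2πr² + 2·229/r.
S'(r) = 4πr − 2·229/r² = 0 ⇒ r³ = 229/(2π), so r ≈ 3.3155 and h = 2r ≈ 6.6310.
S''(r) = 4π + 4·229/r³ > 0, so this is the minimum; S ≈ 207.2072.

207.2072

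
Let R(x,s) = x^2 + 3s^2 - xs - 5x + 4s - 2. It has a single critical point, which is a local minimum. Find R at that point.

-93/11

∂R/∂x = 2x - s - 5 = 0 and ∂R/∂s = -x + 6s + 4 = 0, so (x, s) = (26/11, -3/11).
The Hessian has R_{xx} = 2, R_{ss} = 6, R_{xs} = -1, giving D = 11 > 0 with R_{xx} > 0, so the point is a local minimum.
R(26/11, -3/11) = -93/11.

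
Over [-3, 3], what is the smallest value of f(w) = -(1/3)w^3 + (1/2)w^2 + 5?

1/2

Differentiating, f'(w) = -w^2 + w; which vanishes at w = 0 and w = 1.
Candidates: f(-3) = 37/2, f(0) = 5, f(1) = 31/6, f(3) = 1/2.
Hence the absolute minimum is 1/2 at w = 3.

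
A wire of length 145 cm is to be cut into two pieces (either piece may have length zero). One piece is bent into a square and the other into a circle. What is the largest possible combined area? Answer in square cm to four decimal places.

Let x be the length used for the square. Square side x/4; circle radius (145−x)/(2π).
A(x) = (x/4)² + π·((145−x)/(2π))² = x²/16 + (145−x)²/(4π) for 0 ≤ x ≤ 145. A'(x) = x/8 − (145−x)/(2π) = 0 gives x = 4·145/(π+4) ≈ 81.2144.
A'' > 0, so the interior critical point is a minimum; the maximum is at an endpoint. A(0) = 1673.1163 and A(145) = 1314.0625, so the largest area is 1673.1163.

1673.1163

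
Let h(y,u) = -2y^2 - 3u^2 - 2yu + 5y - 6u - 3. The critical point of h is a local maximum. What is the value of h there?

147/20

∂h/∂y = -4y - 2u + 5 = 0 and ∂h/∂u = -2y - 6u - 6 = 0, so (y, u) = (21/10, -17/10).
The Hessian has h_{yy} = -4, h_{uu} = -6, h_{yu} = -2, giving D = 20 > 0 with h_{yy} < 0, so the point is a local maximum.
h(21/10, -17/10) = 147/20.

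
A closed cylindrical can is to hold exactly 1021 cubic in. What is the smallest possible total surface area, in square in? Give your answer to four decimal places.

With radius r and height h, πr²h = 1021 so h = 1021/(πr²), and S(r) = 2πr² + 2πrh = 2πr² + 2·1021/r.
S'(r) = 4πr − 2·1021/r² = 0 ⇒ r³ = 1021/(2π), so r ≈ 5.4569 and h = 2r ≈ 10.9139.
S''(r) = 4π + 4·1021/r³ > 0, so this is the minimum; S ≈ 561.3043.

561.3043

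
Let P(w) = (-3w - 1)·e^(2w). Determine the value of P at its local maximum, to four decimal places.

Differentiating with the product rule gives P'(w) = (-6w - 5)·e^(2w). Since e^(2w) > 0, the only critical point is w = -5/6.
P''(-5/6) has the same sign as -6 < 0, so this is a local maximum.
P(-5/6) = (3/2)·e^(-5/3) ≈ 0.2833.

0.2833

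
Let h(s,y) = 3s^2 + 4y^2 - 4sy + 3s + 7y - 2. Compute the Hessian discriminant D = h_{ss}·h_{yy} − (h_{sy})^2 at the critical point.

32

∂h/∂s = 6s - 4y + 3 = 0 and ∂h/∂y = -4s + 8y + 7 = 0, so (s, y) = (-13/8, -27/16).
The Hessian has h_{ss} = 6, h_{yy} = 8, h_{sy} = -4, giving D = 32 > 0 with h_{ss} > 0, so the point is a local minimum.
D = (6)·(8) − (-4)^2 = 32.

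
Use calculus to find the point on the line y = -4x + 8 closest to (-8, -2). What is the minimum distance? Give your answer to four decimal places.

Minimize D(x)^2 = (x + 8)^2 + (-4x + 10)^2.
d/dx[D^2] = 2(x + 8) + 2·(-4)·(-4x + 10) = 0 ⇒ x = 32/17.
Then y = 8/17 and the distance is √(1764/17) ≈ 10.1865.

10.1865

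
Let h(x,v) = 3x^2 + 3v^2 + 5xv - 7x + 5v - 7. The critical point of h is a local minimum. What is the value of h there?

∂h/∂x = 6x + 5v - 7 = 0 and ∂h/∂v = 5x + 6v + 5 = 0, so (x, v) = (67/11, -65/11).
The Hessian has h_{xx} = 6, h_{vv} = 6, h_{xv} = 5, giving D = 11 > 0 with h_{xx} > 0, so the point is a local minimum.
h(67/11, -65/11) = -474/11.

-474/11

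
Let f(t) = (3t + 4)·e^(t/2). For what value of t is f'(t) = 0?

By the product rule, f'(t) = ((3/2)t + 5)·e^(t/2). Since e^(t/2) > 0, the only critical point is t = -10/3.
f''(-10/3) has the same sign as 3/2 > 0, so this is a local minimum.
f(-10/3) = (-6)·e^(-5/3) ≈ -1.1333.

-10/3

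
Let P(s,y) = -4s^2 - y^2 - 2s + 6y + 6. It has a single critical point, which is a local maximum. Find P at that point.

61/4

∂P/∂s = -8s - 2 = 0 and ∂P/∂y = -2y + 6 = 0, so (s, y) = (-1/4, 3).
The Hessian has P_{ss} = -8, P_{yy} = -2, P_{sy} = 0, giving D = 16 > 0 with P_{ss} < 0, so the point is a local maximum.
P(-1/4, 3) = 61/4.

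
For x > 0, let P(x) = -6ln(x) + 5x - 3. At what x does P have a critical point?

P'(x) = -6/x + 5 = 0 gives x = 6/5.
P''(x) = 6/x², which is positive for x > 0, so this is a local minimum.
P(6/5) = -6·ln(6/5) + 6 - 3 ≈ 1.9061.

6/5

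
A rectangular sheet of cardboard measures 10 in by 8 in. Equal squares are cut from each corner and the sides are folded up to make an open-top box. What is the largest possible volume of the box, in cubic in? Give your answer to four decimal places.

With cut size x, the volume is V(x) = x(10 − 2x)(8 − 2x) for 0 < x < 4.
V'(x) = 12x^2 − 72x + 80. Setting V'(x) = 0 gives x ≈ 1.4725 (the root in (0, 4)).
V''(x) = 24x − 72 is negative there, so this is the maximum; V ≈ 52.5138.

52.5138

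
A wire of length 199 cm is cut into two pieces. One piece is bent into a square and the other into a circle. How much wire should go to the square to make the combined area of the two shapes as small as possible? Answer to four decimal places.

111.4597

Let x be the length used for the square. Square side x/4; circle radius (199−x)/(2π).
A(x) = (x/4)² + π·((199−x)/(2π))² = x²/16 + (199−x)²/(4π) for 0 ≤ x ≤ 199. A'(x) = x/8 − (199−x)/(2π) = 0 gives x = 4·199/(π+4) ≈ 111.4597.
A'' = 1/8 + 1/(2π) > 0, so this gives the minimum combined area; x ≈ 111.4597 cm to the square.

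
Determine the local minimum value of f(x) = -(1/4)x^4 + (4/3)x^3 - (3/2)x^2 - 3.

-41/12

f'(x) = -x^3 + 4x^2 - 3x. Setting f'(x) = 0 gives x ∈ {0, 1, 3}.
Since f''(x) = -3x^2 + 8x - 3, we get f''(0) = -3 < 0 ⇒ local maximum; f''(1) = 2 > 0 ⇒ local minimum; f''(3) = -6 < 0 ⇒ local maximum.
Thus f has its local minimum at x = 1, with value -41/12.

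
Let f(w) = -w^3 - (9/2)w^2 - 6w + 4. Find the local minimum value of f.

Critical points: f'(w) = -3w^2 - 9w - 6 vanishes at w = -2, -1.
Since f''(w) = -6w - 9, we get f''(-2) = 3 > 0 ⇒ local minimum; f''(-1) = -3 < 0 ⇒ local maximum.
So the local minimum value is f(-2) = 6.

6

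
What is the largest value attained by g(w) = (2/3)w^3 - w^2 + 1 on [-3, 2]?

7/3

Differentiating, g'(w) = 2w^2 - 2w; which vanishes at w = 0 and w = 1.
Candidates: g(-3) = -26,  g(0) = 1,  g(1) = 2/3,  g(2) = 7/3.
The maximum over the interval is 7/3, attained at w = 2.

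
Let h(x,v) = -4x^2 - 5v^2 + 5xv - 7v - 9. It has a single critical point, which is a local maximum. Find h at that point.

-299/55

∂h/∂x = -8x + 5v = 0 and ∂h/∂v = 5x - 10v - 7 = 0, so (x, v) = (-7/11, -56/55).
The Hessian has h_{xx} = -8, h_{vv} = -10, h_{xv} = 5, giving D = 55 > 0 with h_{xx} < 0, so the point is a local maximum.
h(-7/11, -56/55) = -299/55.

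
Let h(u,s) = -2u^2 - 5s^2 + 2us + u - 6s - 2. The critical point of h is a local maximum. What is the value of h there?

∂h/∂u = -4u + 2s + 1 = 0 and ∂h/∂s = 2u - 10s - 6 = 0, so (u, s) = (-1/18, -11/18).
The Hessian has h_{uu} = -4, h_{ss} = -10, h_{us} = 2, giving D = 36 > 0 with h_{uu} < 0, so the point is a local maximum.
h(-1/18, -11/18) = -7/36.

-7/36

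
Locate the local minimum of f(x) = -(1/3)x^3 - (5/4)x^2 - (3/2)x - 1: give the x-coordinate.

-3/2

f'(x) = -x^2 - (5/2)x - 3/2. Setting f'(x) = 0 gives x ∈ {-3/2, -1}.
Second-derivative test with f''(x) = -2x - 5/2: f''(-3/2) = 1/2 > 0 ⇒ local minimum; f''(-1) = -1/2 < 0 ⇒ local maximum.
Thus f has its local minimum at x = -3/2, with value -7/16.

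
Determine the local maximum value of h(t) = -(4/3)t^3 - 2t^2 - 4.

h'(t) = -4t^2 - 4t. Setting h'(t) = 0 gives t ∈ {-1, 0}.
Since h''(t) = -8t - 4, we get h''(-1) = 4 > 0 ⇒ local minimum; h''(0) = -4 < 0 ⇒ local maximum.
So the local maximum value is h(0) = -4.

-4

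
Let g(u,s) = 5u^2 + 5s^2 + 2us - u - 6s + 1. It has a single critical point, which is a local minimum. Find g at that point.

∂g/∂u = 10u + 2s - 1 = 0 and ∂g/∂s = 2u + 10s - 6 = 0, so (u, s) = (-1/48, 29/48).
The Hessian has g_{uu} = 10, g_{ss} = 10, g_{us} = 2, giving D = 96 > 0 with g_{uu} > 0, so the point is a local minimum.
g(-1/48, 29/48) = -77/96.

-77/96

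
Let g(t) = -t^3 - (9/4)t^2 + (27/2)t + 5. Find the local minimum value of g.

g'(t) = -3t^2 - (9/2)t + 27/2. Setting g'(t) = 0 gives t ∈ {-3, 3/2}.
g''(t) = -6t - 9/2. g''(-3) = 27/2 > 0 ⇒ local minimum; g''(3/2) = -27/2 < 0 ⇒ local maximum.
So the local minimum value is g(-3) = -115/4.

-115/4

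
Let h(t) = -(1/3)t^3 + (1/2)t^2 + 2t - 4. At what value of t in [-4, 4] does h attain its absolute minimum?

4

Differentiating, h'(t) = -t^2 + t + 2; which vanishes at t = -1 and t = 2.
Compare values at every candidate in [-4, 4]: h(-4) = 52/3, h(-1) = -31/6, h(2) = -2/3, h(4) = -28/3.
The minimum over the interval is -28/3, attained at t = 4.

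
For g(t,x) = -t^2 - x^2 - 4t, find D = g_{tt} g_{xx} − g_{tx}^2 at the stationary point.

∂g/∂t = -2t - 4 = 0 and ∂g/∂x = -2x = 0, so (t, x) = (-2, 0).
The Hessian has g_{tt} = -2, g_{xx} = -2, g_{tx} = 0, giving D = 4 > 0 with g_{tt} < 0, so the point is a local maximum.
D = (-2)·(-2) − (0)^2 = 4.

4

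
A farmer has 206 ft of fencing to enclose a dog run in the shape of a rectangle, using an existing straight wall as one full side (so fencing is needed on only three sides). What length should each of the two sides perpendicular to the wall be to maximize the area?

103/2

Let the sides perpendicular to the wall have length x and the parallel side y, so 2x + y = 206 and the area is A = xy = x(206 − 2x).
A'(x) = 206 − 4x = 0 gives x = 103/2, and A''(x) = −4 < 0 confirms a maximum.
Then y = 206 − 2·103/2 = 103 and A = 10609/2.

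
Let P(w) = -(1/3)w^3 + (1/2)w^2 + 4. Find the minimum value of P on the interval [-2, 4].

-28/3

P'(w) = -w^2 + w, which vanishes at w = 0 and w = 1.
Evaluating at the critical points and endpoints: P(-2) = 26/3,  P(0) = 4,  P(1) = 25/6,  P(4) = -28/3.
So the minimum is P(4) = -28/3.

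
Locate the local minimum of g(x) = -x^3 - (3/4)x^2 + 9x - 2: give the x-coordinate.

-2

Critical points: g'(x) = -3x^2 - (3/2)x + 9 vanishes at x = -2, 3/2.
Second-derivative test with g''(x) = -6x - 3/2: g''(-2) = 21/2 > 0 ⇒ local minimum; g''(3/2) = -21/2 < 0 ⇒ local maximum.
The local minimum is g(-2) = -15.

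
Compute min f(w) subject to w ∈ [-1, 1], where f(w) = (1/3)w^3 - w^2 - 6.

-22/3

f'(w) = w^2 - 2w, whose only zero in [-1, 1] is w = 0.
Compare values at every candidate in [-1, 1]: f(-1) = -22/3, f(0) = -6, f(1) = -20/3.
So the minimum is f(-1) = -22/3.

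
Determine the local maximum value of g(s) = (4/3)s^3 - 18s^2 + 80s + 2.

g'(s) = 4s^2 - 36s + 80. Setting g'(s) = 0 gives s ∈ {4, 5}.
Second-derivative test with g''(s) = 8s - 36: g''(4) = -4 < 0 ⇒ local maximum; g''(5) = 4 > 0 ⇒ local minimum.
The local maximum is g(4) = 358/3.

358/3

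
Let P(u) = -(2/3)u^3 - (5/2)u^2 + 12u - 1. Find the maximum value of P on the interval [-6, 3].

73/8

P'(u) = -2u^2 - 5u + 12, which vanishes at u = -4 and u = 3/2.
Compare values at every candidate in [-6, 3]: P(-6) = -19; P(-4) = -139/3; P(3/2) = 73/8; P(3) = -11/2.
Hence the absolute maximum is 73/8 at u = 3/2.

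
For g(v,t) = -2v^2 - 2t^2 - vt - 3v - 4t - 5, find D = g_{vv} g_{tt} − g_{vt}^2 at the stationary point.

15

∂g/∂v = -4v - t - 3 = 0 and ∂g/∂t = -v - 4t - 4 = 0, so (v, t) = (-8/15, -13/15).
The Hessian has g_{vv} = -4, g_{tt} = -4, g_{vt} = -1, giving D = 15 > 0 with g_{vv} < 0, so the point is a local maximum.
D = (-4)·(-4) − (-1)^2 = 15.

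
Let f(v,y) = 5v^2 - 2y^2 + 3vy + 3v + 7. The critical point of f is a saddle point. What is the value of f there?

325/49

∂f/∂v = 10v + 3y + 3 = 0 and ∂f/∂y = 3v - 4y = 0, so (v, y) = (-12/49, -9/49).
The Hessian has f_{vv} = 10, f_{yy} = -4, f_{vy} = 3, giving D = -49 < 0, so the point is a saddle point.
f(-12/49, -9/49) = 325/49.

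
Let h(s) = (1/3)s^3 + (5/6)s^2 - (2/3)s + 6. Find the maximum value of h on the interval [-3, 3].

41/2

Differentiating, h'(s) = s^2 + (5/3)s - 2/3; which vanishes at s = -2 and s = 1/3.
Evaluating at the critical points and endpoints: h(-3) = 13/2,  h(-2) = 8,  h(1/3) = 953/162,  h(3) = 41/2.
Hence the absolute maximum is 41/2 at s = 3.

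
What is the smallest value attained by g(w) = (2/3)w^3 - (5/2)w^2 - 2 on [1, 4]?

-173/24

The derivative is 2w^2 - 5w, whose only zero in [1, 4] is w = 5/2.
Candidates: g(1) = -23/6,  g(5/2) = -173/24,  g(4) = 2/3.
Hence the absolute minimum is -173/24 at w = 5/2.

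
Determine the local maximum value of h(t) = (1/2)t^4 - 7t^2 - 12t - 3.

Critical points: h'(t) = 2t^3 - 14t - 12 vanishes at t = -2, -1, 3.
Since h''(t) = 6t^2 - 14, we get h''(-2) = 10 > 0 ⇒ local minimum; h''(-1) = -8 < 0 ⇒ local maximum; h''(3) = 40 > 0 ⇒ local minimum.
Thus h has its local maximum at t = -1, with value 5/2.

5/2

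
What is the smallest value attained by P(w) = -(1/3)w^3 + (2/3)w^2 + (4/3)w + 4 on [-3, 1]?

Differentiating, P'(w) = -w^2 + (4/3)w + 4/3; whose only zero in [-3, 1] is w = -2/3.
Candidates: P(-3) = 15,  P(-2/3) = 284/81,  P(1) = 17/3.
So the minimum is P(-2/3) = 284/81.

284/81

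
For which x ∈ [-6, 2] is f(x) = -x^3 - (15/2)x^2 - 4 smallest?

-5

The derivative is -3x^2 - 15x, which vanishes at x = -5 and x = 0.
Compare values at every candidate in [-6, 2]: f(-6) = -58, f(-5) = -133/2, f(0) = -4, f(2) = -42.
Hence the absolute minimum is -133/2 at x = -5.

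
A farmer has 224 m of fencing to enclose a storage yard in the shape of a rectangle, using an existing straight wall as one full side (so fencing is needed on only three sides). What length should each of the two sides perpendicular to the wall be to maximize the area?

56

Let the sides perpendicular to the wall have length x and the parallel side y, so 2x + y = 224 and the area is A = xy = x(224 − 2x).
A'(x) = 224 − 4x = 0 gives x = 56, and A''(x) = −4 < 0 confirms a maximum.
Then y = 224 − 2·56 = 112 and A = 6272.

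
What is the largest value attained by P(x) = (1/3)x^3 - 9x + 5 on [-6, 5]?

23

The derivative is x^2 - 9, which vanishes at x = -3 and x = 3.
Candidates: P(-6) = -13; P(-3) = 23; P(3) = -13; P(5) = 5/3.
Hence the absolute maximum is 23 at x = -3.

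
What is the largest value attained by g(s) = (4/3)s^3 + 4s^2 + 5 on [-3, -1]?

g'(s) = 4s^2 + 8s, whose only zero in [-3, -1] is s = -2.
Evaluating at the critical points and endpoints: g(-3) = 5, g(-2) = 31/3, g(-1) = 23/3.
So the maximum is g(-2) = 31/3.

31/3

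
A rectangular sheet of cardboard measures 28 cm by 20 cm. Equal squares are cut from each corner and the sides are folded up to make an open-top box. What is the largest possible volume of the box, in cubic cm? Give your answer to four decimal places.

961.3154

With cut size x, the volume is V(x) = x(28 − 2x)(20 − 2x) for 0 < x < 10.
V'(x) = 12x^2 − 192x + 560. Setting V'(x) = 0 gives x ≈ 3.8367 (the root in (0, 10)).
V''(x) = 24x − 192 is negative there, so this is the maximum; V ≈ 961.3154.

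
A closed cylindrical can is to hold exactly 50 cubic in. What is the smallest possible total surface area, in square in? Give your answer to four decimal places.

75.1325

With radius r and height h, πr²h = 50 so h = 50/(πr²), and S(r) = 2πr² + 2πrh = 2πr² + 2·50/r.
S'(r) = 4πr − 2·50/r² = 0 ⇒ r³ = 50/(2π), so r ≈ 1.9965 and h = 2r ≈ 3.9929.
S''(r) = 4π + 4·50/r³ > 0, so this is the minimum; S ≈ 75.1325.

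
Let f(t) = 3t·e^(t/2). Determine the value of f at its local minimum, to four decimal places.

Differentiating with the product rule gives f'(t) = ((3/2)t + 3)·e^(t/2). Since e^(t/2) > 0, the only critical point is t = -2.
f''(-2) has the same sign as 3/2 > 0, so this is a local minimum.
f(-2) = (-6)·e^(-1) ≈ -2.2073.

-2.2073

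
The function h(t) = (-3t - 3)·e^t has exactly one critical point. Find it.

By the product rule, h'(t) = (-3t - 6)·e^t. Since e^t > 0, the only critical point is t = -2.
h''(-2) has the same sign as -3 < 0, so this is a local maximum.
h(-2) = (3)·e^(-2) ≈ 0.4060.

-2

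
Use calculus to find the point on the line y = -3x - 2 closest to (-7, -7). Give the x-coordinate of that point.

Minimize D(x)^2 = (x + 7)^2 + (-3x + 5)^2.
d/dx[D^2] = 2(x + 7) + 2·(-3)·(-3x + 5) = 0 ⇒ x = 4/5.
Then y = -22/5 and the distance is √(338/5) ≈ 8.2219.

4/5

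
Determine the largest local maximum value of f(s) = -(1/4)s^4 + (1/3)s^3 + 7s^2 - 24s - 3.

f'(s) = -s^3 + s^2 + 14s - 24. Setting f'(s) = 0 gives s ∈ {-4, 2, 3}.
Since f''(s) = -3s^2 + 2s + 14, we get f''(-4) = -42 < 0 ⇒ local maximum; f''(2) = 6 > 0 ⇒ local minimum; f''(3) = -7 < 0 ⇒ local maximum.
The largest local maximum is f(-4) = 359/3.

359/3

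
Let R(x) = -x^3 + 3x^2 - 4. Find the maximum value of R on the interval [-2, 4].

Differentiating, R'(x) = -3x^2 + 6x; which vanishes at x = 0 and x = 2.
Candidates: R(-2) = 16, R(0) = -4, R(2) = 0, R(4) = -20.
So the maximum is R(-2) = 16.

16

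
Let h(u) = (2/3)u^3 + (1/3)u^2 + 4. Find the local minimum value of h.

4

Critical points: h'(u) = 2u^2 + (2/3)u vanishes at u = -1/3, 0.
Since h''(u) = 4u + 2/3, we get h''(-1/3) = -2/3 < 0 ⇒ local maximum; h''(0) = 2/3 > 0 ⇒ local minimum.
Thus h has its local minimum at u = 0, with value 4.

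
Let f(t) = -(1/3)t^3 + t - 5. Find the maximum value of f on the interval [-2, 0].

Differentiating, f'(t) = -t^2 + 1; whose only zero in [-2, 0] is t = -1.
Candidates: f(-2) = -13/3, f(-1) = -17/3, f(0) = -5.
Hence the absolute maximum is -13/3 at t = -2.

-13/3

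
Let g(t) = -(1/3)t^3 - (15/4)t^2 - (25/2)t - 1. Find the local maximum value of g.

577/48

Critical points: g'(t) = -t^2 - (15/2)t - 25/2 vanishes at t = -5, -5/2.
Since g''(t) = -2t - 15/2, we get g''(-5) = 5/2 > 0 ⇒ local minimum; g''(-5/2) = -5/2 < 0 ⇒ local maximum.
So the local maximum value is g(-5/2) = 577/48.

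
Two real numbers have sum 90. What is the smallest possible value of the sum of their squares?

With a + b = 90, a^2 + b^2 = a^2 + (90 − a)^2.
The derivative 2a − 2(90 − a) = 4a − 180 vanishes at a = 45; second derivative 4 > 0, a minimum.
The minimum is 2·(45)^2 = 4050.

4050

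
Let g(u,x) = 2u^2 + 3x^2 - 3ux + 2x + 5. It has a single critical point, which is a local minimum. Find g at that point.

∂g/∂u = 4u - 3x = 0 and ∂g/∂x = -3u + 6x + 2 = 0, so (u, x) = (-2/5, -8/15).
The Hessian has g_{uu} = 4, g_{xx} = 6, g_{ux} = -3, giving D = 15 > 0 with g_{uu} > 0, so the point is a local minimum.
g(-2/5, -8/15) = 67/15.

67/15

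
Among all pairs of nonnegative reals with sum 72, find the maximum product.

With x + y = 72, the product is P(x) = x(72 − x).
P'(x) = 72 − 2x = 0 gives x = 36; P'' = −2 < 0, so this is the maximum.
P = 36·36 = 1296.

1296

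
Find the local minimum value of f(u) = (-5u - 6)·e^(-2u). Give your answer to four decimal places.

-10.1380

f'(u) = (-5)·e^(-2u) + (-5u - 6)·(-2)·e^(-2u) = (10u + 7)·e^(-2u). Since e^(-2u) > 0, the only critical point is u = -7/10.
f''(-7/10) has the same sign as 10 > 0, so this is a local minimum.
f(-7/10) = (-5/2)·e^(7/5) ≈ -10.1380.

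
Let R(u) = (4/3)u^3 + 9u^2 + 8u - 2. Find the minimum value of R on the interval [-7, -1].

-223/3

Differentiating, R'(u) = 4u^2 + 18u + 8; whose only zero in [-7, -1] is u = -4.
Compare values at every candidate in [-7, -1]: R(-7) = -223/3,  R(-4) = 74/3,  R(-1) = -7/3.
The minimum over the interval is -223/3, attained at u = -7.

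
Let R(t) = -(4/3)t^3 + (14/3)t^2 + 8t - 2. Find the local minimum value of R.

R'(t) = -4t^2 + (28/3)t + 8. Setting R'(t) = 0 gives t ∈ {-2/3, 3}.
R''(t) = -8t + 28/3. R''(-2/3) = 44/3 > 0 ⇒ local minimum; R''(3) = -44/3 < 0 ⇒ local maximum.
Thus R has its local minimum at t = -2/3, with value -394/81.

-394/81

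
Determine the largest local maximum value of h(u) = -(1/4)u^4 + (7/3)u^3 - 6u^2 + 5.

h'(u) = -u^3 + 7u^2 - 12u = 0 at u = 0, 3, 4.
Since h''(u) = -3u^2 + 14u - 12, we get h''(0) = -12 < 0 ⇒ local maximum; h''(3) = 3 > 0 ⇒ local minimum; h''(4) = -4 < 0 ⇒ local maximum.
Thus h has its largest local maximum at u = 0, with value 5.

5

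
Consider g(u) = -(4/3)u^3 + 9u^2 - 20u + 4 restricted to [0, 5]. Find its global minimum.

g'(u) = -4u^2 + 18u - 20, which vanishes at u = 2 and u = 5/2.
Candidates: g(0) = 4,  g(2) = -32/3,  g(5/2) = -127/12,  g(5) = -113/3.
Hence the absolute minimum is -113/3 at u = 5.

-113/3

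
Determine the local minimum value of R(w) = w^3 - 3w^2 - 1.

-5

Critical points: R'(w) = 3w^2 - 6w vanishes at w = 0, 2.
Second-derivative test with R''(w) = 6w - 6: R''(0) = -6 < 0 ⇒ local maximum; R''(2) = 6 > 0 ⇒ local minimum.
So the local minimum value is R(2) = -5.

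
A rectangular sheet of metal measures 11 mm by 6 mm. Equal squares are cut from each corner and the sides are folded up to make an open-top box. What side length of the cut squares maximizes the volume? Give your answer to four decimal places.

With cut size x, the volume is V(x) = x(11 − 2x)(6 − 2x) for 0 < x < 3.
V'(x) = 12x^2 − 68x + 66. Setting V'(x) = 0 gives x ≈ 1.2434 (the root in (0, 3)).
V''(x) = 24x − 68 is negative there, so this is the maximum; V ≈ 37.1883.

1.2434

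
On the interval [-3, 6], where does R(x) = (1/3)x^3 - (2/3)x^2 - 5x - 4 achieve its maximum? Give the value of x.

R'(x) = x^2 - (4/3)x - 5, which vanishes at x = -5/3 and x = 3.
Compare values at every candidate in [-3, 6]: R(-3) = -4; R(-5/3) = 76/81; R(3) = -16; R(6) = 14.
Hence the absolute maximum is 14 at x = 6.

6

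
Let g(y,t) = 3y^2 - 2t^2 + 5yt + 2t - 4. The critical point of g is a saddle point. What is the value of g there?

-184/49

∂g/∂y = 6y + 5t = 0 and ∂g/∂t = 5y - 4t + 2 = 0, so (y, t) = (-10/49, 12/49).
The Hessian has g_{yy} = 6, g_{tt} = -4, g_{yt} = 5, giving D = -49 < 0, so the point is a saddle point.
g(-10/49, 12/49) = -184/49.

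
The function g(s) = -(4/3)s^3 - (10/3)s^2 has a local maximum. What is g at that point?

0

g'(s) = -4s^2 - (20/3)s = 0 at s = -5/3, 0.
Second-derivative test with g''(s) = -8s - 20/3: g''(-5/3) = 20/3 > 0 ⇒ local minimum; g''(0) = -20/3 < 0 ⇒ local maximum.
Thus g has its local maximum at s = 0, with value 0.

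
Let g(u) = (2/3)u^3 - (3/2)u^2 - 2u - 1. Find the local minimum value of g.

-17/3

g'(u) = 2u^2 - 3u - 2 = 0 at u = -1/2, 2.
Since g''(u) = 4u - 3, we get g''(-1/2) = -5 < 0 ⇒ local maximum; g''(2) = 5 > 0 ⇒ local minimum.
Thus g has its local minimum at u = 2, with value -17/3.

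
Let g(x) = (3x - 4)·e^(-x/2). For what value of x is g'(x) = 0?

10/3

By the product rule, g'(x) = (-(3/2)x + 5)·e^(-x/2). Since e^(-x/2) > 0, the only critical point is x = 10/3.
g''(10/3) has the same sign as -3/2 < 0, so this is a local maximum.
g(10/3) = (6)·e^(-5/3) ≈ 1.1333.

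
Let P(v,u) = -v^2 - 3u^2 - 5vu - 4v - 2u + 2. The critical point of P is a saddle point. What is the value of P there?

∂P/∂v = -2v - 5u - 4 = 0 and ∂P/∂u = -5v - 6u - 2 = 0, so (v, u) = (14/13, -16/13).
The Hessian has P_{vv} = -2, P_{uu} = -6, P_{vu} = -5, giving D = -13 < 0, so the point is a saddle point.
P(14/13, -16/13) = 14/13.

14/13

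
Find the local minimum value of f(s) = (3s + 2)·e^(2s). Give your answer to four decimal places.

-0.1455

By the product rule, f'(s) = (6s + 7)·e^(2s). Since e^(2s) > 0, the only critical point is s = -7/6.
f''(-7/6) has the same sign as 6 > 0, so this is a local minimum.
f(-7/6) = (-3/2)·e^(-7/3) ≈ -0.1455.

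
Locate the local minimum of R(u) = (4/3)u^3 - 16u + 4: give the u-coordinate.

R'(u) = 4u^2 - 16. Setting R'(u) = 0 gives u ∈ {-2, 2}.
Second-derivative test with R''(u) = 8u: R''(-2) = -16 < 0 ⇒ local maximum; R''(2) = 16 > 0 ⇒ local minimum.
So the local minimum value is R(2) = -52/3.

2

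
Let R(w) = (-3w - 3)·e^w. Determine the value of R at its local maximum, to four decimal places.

0.4060

By the product rule, R'(w) = (-3w - 6)·e^w. Since e^w > 0, the only critical point is w = -2.
R''(-2) has the same sign as -3 < 0, so this is a local maximum.
R(-2) = (3)·e^(-2) ≈ 0.4060.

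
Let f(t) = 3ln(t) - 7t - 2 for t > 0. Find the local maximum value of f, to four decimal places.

-7.5419

f'(t) = 3/t − 7 = 0 gives t = 3/7.
f''(t) = -3/t², which is negative for t > 0, so this is a local maximum.
f(3/7) = 3·ln(3/7) - 3 - 2 ≈ -7.5419.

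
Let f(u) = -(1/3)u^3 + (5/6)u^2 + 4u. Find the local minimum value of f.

-248/81

f'(u) = -u^2 + (5/3)u + 4. Setting f'(u) = 0 gives u ∈ {-4/3, 3}.
f''(u) = -2u + 5/3. f''(-4/3) = 13/3 > 0 ⇒ local minimum; f''(3) = -13/3 < 0 ⇒ local maximum.
So the local minimum value is f(-4/3) = -248/81.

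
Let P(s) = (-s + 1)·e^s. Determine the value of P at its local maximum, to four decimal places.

1.0000

P'(s) = (-1)·e^s + (-s + 1)·1·e^s = (-s)·e^s. Since e^s > 0, the only critical point is s = 0.
P''(0) has the same sign as -1 < 0, so this is a local maximum.
P(0) = (1)·e^(0) ≈ 1.0000.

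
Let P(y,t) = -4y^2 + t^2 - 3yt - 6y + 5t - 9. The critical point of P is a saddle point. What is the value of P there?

∂P/∂y = -8y - 3t - 6 = 0 and ∂P/∂t = -3y + 2t + 5 = 0, so (y, t) = (3/25, -58/25).
The Hessian has P_{yy} = -8, P_{tt} = 2, P_{yt} = -3, giving D = -25 < 0, so the point is a saddle point.
P(3/25, -58/25) = -379/25.

-379/25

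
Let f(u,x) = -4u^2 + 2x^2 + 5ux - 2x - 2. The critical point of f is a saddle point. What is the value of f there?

-130/57

∂f/∂u = -8u + 5x = 0 and ∂f/∂x = 5u + 4x - 2 = 0, so (u, x) = (10/57, 16/57).
The Hessian has f_{uu} = -8, f_{xx} = 4, f_{ux} = 5, giving D = -57 < 0, so the point is a saddle point.
f(10/57, 16/57) = -130/57.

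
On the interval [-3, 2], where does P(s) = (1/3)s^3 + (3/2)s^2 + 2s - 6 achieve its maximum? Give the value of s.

2

P'(s) = s^2 + 3s + 2, which vanishes at s = -2 and s = -1.
Candidates: P(-3) = -15/2, P(-2) = -20/3, P(-1) = -41/6, P(2) = 20/3.
Hence the absolute maximum is 20/3 at s = 2.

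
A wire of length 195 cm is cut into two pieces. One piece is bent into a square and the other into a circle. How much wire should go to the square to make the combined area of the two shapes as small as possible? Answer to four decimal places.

109.2193

Let x be the length used for the square. Square side x/4; circle radius (195−x)/(2π).
A(x) = (x/4)² + π·((195−x)/(2π))² = x²/16 + (195−x)²/(4π) for 0 ≤ x ≤ 195. A'(x) = x/8 − (195−x)/(2π) = 0 gives x = 4·195/(π+4) ≈ 109.2193.
A'' = 1/8 + 1/(2π) > 0, so this gives the minimum combined area; x ≈ 109.2193 cm to the square.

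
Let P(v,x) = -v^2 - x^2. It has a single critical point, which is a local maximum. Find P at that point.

0

∂P/∂v = -2v = 0 and ∂P/∂x = -2x = 0, so (v, x) = (0, 0).
The Hessian has P_{vv} = -2, P_{xx} = -2, P_{vx} = 0, giving D = 4 > 0 with P_{vv} < 0, so the point is a local maximum.
P(0, 0) = 0.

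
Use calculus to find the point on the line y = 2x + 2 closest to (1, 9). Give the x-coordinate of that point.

3

Minimize D(x)^2 = (x - 1)^2 + (2x - 7)^2.
d/dx[D^2] = 2(x - 1) + 2·2·(2x - 7) = 0 ⇒ x = 3.
Then y = 8 and the distance is √(5) ≈ 2.2361.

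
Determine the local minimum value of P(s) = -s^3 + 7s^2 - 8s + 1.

P'(s) = -3s^2 + 14s - 8 = 0 at s = 2/3, 4.
Second-derivative test with P''(s) = -6s + 14: P''(2/3) = 10 > 0 ⇒ local minimum; P''(4) = -10 < 0 ⇒ local maximum.
So the local minimum value is P(2/3) = -41/27.

-41/27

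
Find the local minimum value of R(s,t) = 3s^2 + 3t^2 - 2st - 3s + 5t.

-9/4

∂R/∂s = 6s - 2t - 3 = 0 and ∂R/∂t = -2s + 6t + 5 = 0, so (s, t) = (1/4, -3/4).
The Hessian has R_{ss} = 6, R_{tt} = 6, R_{st} = -2, giving D = 32 > 0 with R_{ss} > 0, so the point is a local minimum.
R(1/4, -3/4) = -9/4.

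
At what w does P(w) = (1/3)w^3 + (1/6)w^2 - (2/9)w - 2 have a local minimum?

Critical points: P'(w) = w^2 + (1/3)w - 2/9 vanishes at w = -2/3, 1/3.
Second-derivative test with P''(w) = 2w + 1/3: P''(-2/3) = -1 < 0 ⇒ local maximum; P''(1/3) = 1 > 0 ⇒ local minimum.
So the local minimum value is P(1/3) = -331/162.

1/3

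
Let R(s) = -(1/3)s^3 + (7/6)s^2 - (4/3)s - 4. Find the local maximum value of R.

-364/81

R'(s) = -s^2 + (7/3)s - 4/3. Setting R'(s) = 0 gives s ∈ {1, 4/3}.
Second-derivative test with R''(s) = -2s + 7/3: R''(1) = 1/3 > 0 ⇒ local minimum; R''(4/3) = -1/3 < 0 ⇒ local maximum.
The local maximum is R(4/3) = -364/81.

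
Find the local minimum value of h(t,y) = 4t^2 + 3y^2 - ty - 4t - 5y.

∂h/∂t = 8t - y - 4 = 0 and ∂h/∂y = -t + 6y - 5 = 0, so (t, y) = (29/47, 44/47).
The Hessian has h_{tt} = 8, h_{yy} = 6, h_{ty} = -1, giving D = 47 > 0 with h_{tt} > 0, so the point is a local minimum.
h(29/47, 44/47) = -168/47.

-168/47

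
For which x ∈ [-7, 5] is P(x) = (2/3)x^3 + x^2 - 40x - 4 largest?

The derivative is 2x^2 + 2x - 40, which vanishes at x = -5 and x = 4.
Candidates: P(-7) = 289/3,  P(-5) = 413/3,  P(4) = -316/3,  P(5) = -287/3.
The maximum over the interval is 413/3, attained at x = -5.

-5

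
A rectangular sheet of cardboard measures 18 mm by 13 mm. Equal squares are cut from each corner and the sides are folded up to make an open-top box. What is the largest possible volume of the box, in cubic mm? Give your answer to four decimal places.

With cut size x, the volume is V(x) = x(18 − 2x)(13 − 2x) for 0 < x < 6.5.
V'(x) = 12x^2 − 124x + 234. Setting V'(x) = 0 gives x ≈ 2.4844 (the root in (0, 6.5)).
V''(x) = 24x − 124 is negative there, so this is the maximum; V ≈ 260.0078.

260.0078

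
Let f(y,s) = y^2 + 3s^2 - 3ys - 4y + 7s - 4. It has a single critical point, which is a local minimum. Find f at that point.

-25/3

∂f/∂y = 2y - 3s - 4 = 0 and ∂f/∂s = -3y + 6s + 7 = 0, so (y, s) = (1, -2/3).
The Hessian has f_{yy} = 2, f_{ss} = 6, f_{ys} = -3, giving D = 3 > 0 with f_{yy} > 0, so the point is a local minimum.
f(1, -2/3) = -25/3.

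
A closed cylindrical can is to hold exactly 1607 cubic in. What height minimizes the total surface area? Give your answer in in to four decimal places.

12.6953

With radius r and height h, πr²h = 1607 so h = 1607/(πr²), and S(r) = 2πr² + 2πrh = 2πr² + 2·1607/r.
S'(r) = 4πr − 2·1607/r² = 0 ⇒ r³ = 1607/(2π), so r ≈ 6.3476 and h = 2r ≈ 12.6953.
S''(r) = 4π + 4·1607/r³ > 0, so this is the minimum; S ≈ 759.4954.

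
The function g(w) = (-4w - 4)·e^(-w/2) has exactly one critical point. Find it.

1

By the product rule, g'(w) = (2w - 2)·e^(-w/2). Since e^(-w/2) > 0, the only critical point is w = 1.
g''(1) has the same sign as 2 > 0, so this is a local minimum.
g(1) = (-8)·e^(-1/2) ≈ -4.8522.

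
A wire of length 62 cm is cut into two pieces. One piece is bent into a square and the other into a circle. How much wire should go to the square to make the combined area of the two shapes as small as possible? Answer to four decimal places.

Let x be the length used for the square. Square side x/4; circle radius (62−x)/(2π).
A(x) = (x/4)² + π·((62−x)/(2π))² = x²/16 + (62−x)²/(4π) for 0 ≤ x ≤ 62. A'(x) = x/8 − (62−x)/(2π) = 0 gives x = 4·62/(π+4) ≈ 34.7261.
A'' = 1/8 + 1/(2π) > 0, so this gives the minimum combined area; x ≈ 34.7261 cm to the square.

34.7261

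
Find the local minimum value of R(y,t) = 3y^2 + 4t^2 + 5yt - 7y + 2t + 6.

∂R/∂y = 6y + 5t - 7 = 0 and ∂R/∂t = 5y + 8t + 2 = 0, so (y, t) = (66/23, -47/23).
The Hessian has R_{yy} = 6, R_{tt} = 8, R_{yt} = 5, giving D = 23 > 0 with R_{yy} > 0, so the point is a local minimum.
R(66/23, -47/23) = -140/23.

-140/23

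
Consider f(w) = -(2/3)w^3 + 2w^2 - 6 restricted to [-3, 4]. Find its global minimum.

The derivative is -2w^2 + 4w, which vanishes at w = 0 and w = 2.
Evaluating at the critical points and endpoints: f(-3) = 30, f(0) = -6, f(2) = -10/3, f(4) = -50/3.
The minimum over the interval is -50/3, attained at w = 4.

-50/3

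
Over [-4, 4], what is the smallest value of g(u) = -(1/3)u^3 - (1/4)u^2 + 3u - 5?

-55/3

Differentiating, g'(u) = -u^2 - (1/2)u + 3; which vanishes at u = -2 and u = 3/2.
Compare values at every candidate in [-4, 4]: g(-4) = 1/3; g(-2) = -28/3; g(3/2) = -35/16; g(4) = -55/3.
So the minimum is g(4) = -55/3.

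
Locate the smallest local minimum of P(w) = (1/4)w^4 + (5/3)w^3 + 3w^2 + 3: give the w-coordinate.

0

P'(w) = w^3 + 5w^2 + 6w. Setting P'(w) = 0 gives w ∈ {-3, -2, 0}.
P''(w) = 3w^2 + 10w + 6. P''(-3) = 3 > 0 ⇒ local minimum; P''(-2) = -2 < 0 ⇒ local maximum; P''(0) = 6 > 0 ⇒ local minimum.
So the smallest local minimum value is P(0) = 3.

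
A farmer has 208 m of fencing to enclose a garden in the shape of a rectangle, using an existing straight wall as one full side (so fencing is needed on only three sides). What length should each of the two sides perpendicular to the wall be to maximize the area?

52

Let the sides perpendicular to the wall have length x and the parallel side y, so 2x + y = 208 and the area is A = xy = x(208 − 2x).
A'(x) = 208 − 4x = 0 gives x = 52, and A''(x) = −4 < 0 confirms a maximum.
Then y = 208 − 2·52 = 104 and A = 5408.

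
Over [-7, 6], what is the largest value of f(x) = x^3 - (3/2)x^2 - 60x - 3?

The derivative is 3x^2 - 3x - 60, which vanishes at x = -4 and x = 5.
Candidates: f(-7) = 1/2, f(-4) = 149, f(5) = -431/2, f(6) = -201.
The maximum over the interval is 149, attained at x = -4.

149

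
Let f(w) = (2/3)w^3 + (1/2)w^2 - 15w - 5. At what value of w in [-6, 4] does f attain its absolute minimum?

-6

The derivative is 2w^2 + w - 15, which vanishes at w = -3 and w = 5/2.
Compare values at every candidate in [-6, 4]: f(-6) = -41; f(-3) = 53/2; f(5/2) = -695/24; f(4) = -43/3.
So the minimum is f(-6) = -41.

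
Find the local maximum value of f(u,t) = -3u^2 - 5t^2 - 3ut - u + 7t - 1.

∂f/∂u = -6u - 3t - 1 = 0 and ∂f/∂t = -3u - 10t + 7 = 0, so (u, t) = (-31/51, 15/17).
The Hessian has f_{uu} = -6, f_{tt} = -10, f_{ut} = -3, giving D = 51 > 0 with f_{uu} < 0, so the point is a local maximum.
f(-31/51, 15/17) = 122/51.

122/51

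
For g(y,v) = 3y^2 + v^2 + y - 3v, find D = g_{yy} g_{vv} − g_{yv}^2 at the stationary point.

∂g/∂y = 6y + 1 = 0 and ∂g/∂v = 2v - 3 = 0, so (y, v) = (-1/6, 3/2).
The Hessian has g_{yy} = 6, g_{vv} = 2, g_{yv} = 0, giving D = 12 > 0 with g_{yy} > 0, so the point is a local minimum.
D = (6)·(2) − (0)^2 = 12.

12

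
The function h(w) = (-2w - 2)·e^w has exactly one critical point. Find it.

h'(w) = (-2)·e^w + (-2w - 2)·1·e^w = (-2w - 4)·e^w. Since e^w > 0, the only critical point is w = -2.
h''(-2) has the same sign as -2 < 0, so this is a local maximum.
h(-2) = (2)·e^(-2) ≈ 0.2707.

-2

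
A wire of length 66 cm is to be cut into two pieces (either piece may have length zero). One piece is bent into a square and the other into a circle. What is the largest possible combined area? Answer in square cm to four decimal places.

Let x be the length used for the square. Square side x/4; circle radius (66−x)/(2π).
A(x) = (x/4)² + π·((66−x)/(2π))² = x²/16 + (66−x)²/(4π) for 0 ≤ x ≤ 66. A'(x) = x/8 − (66−x)/(2π) = 0 gives x = 4·66/(π+4) ≈ 36.9665.
A'' > 0, so the interior critical point is a minimum; the maximum is at an endpoint. A(0) = 346.6395 and A(66) = 272.2500, so the largest area is 346.6395.

346.6395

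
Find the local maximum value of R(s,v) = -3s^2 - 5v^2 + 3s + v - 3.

-11/5

∂R/∂s = -6s + 3 = 0 and ∂R/∂v = -10v + 1 = 0, so (s, v) = (1/2, 1/10).
The Hessian has R_{ss} = -6, R_{vv} = -10, R_{sv} = 0, giving D = 60 > 0 with R_{ss} < 0, so the point is a local maximum.
R(1/2, 1/10) = -11/5.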